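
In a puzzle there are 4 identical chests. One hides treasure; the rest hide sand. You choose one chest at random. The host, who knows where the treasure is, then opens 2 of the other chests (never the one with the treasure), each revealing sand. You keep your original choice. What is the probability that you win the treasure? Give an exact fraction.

1/4

The host can always open 2 empty chests regardless of your choice, so the reveals give no information about your original chest.
P(win by staying) = 1/4.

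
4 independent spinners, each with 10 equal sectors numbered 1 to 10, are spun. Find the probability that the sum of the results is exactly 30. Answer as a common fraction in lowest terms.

There are 10^4 = 10000 equally likely outcomes.
The number of ordered 4-tuples from {1,…,10} summing to 30 is 282.
P(sum = 30) = 282/10000 = 141/5000.

141/5000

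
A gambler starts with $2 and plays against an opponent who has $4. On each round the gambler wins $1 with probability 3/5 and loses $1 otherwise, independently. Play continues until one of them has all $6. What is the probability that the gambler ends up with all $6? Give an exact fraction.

81/133

Let r = q/p = (2/5)/(3/5) = 2/3. The recurrence P(i) = p·P(i+1) + q·P(i−1) with P(0)=0, P(6)=1 gives P(i) = (1 − r^i)/(1 − r^6).
P(2) = (1 − (2/3)^2) / (1 − (2/3)^6) = 81/133.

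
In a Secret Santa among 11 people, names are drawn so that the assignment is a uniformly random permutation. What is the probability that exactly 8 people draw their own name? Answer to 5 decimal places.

Choose which 8 of the 11 are fixed: C(11,8) = 165 ways.
The remaining 3 must have no fixed point: D(3) = 2.
P = 165·2/39916800 = 1/120960 ≈ 0.00001.

0.00001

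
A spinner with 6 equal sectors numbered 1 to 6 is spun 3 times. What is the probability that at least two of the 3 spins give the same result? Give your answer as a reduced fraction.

P(all 3 different) = 6/6 · 5/6 · ··· · 4/6 = 5/9.
P(at least two equal) = 1 − 5/9 = 4/9.

4/9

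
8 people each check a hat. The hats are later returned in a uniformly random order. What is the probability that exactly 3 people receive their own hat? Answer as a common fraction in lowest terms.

Choose which 3 of the 8 are fixed: C(8,3) = 56 ways.
The remaining 5 must have no fixed point: D(5) = 44.
P = 56·44/40320 = 11/180.

11/180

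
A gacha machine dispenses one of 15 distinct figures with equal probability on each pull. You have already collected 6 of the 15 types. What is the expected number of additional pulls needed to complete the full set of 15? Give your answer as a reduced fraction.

7129/168

Starting from 6 distinct types, each trial gives a new one with probability (15−i)/15 when i types are held, so the wait for the next new type is 15/(15−i).
E = 15/9 + 15/8 + 15/7 + 15/6 + 15/5 + 15/4 + 15/3 + 15/2 + 15/1 = 7129/168.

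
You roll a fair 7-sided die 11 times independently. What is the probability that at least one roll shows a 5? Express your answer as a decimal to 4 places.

P(no roll shows a 5) = (6/7)^11 ≈ 0.1835.
P(at least one) = 1 − 0.1835 = 0.8165.

0.8165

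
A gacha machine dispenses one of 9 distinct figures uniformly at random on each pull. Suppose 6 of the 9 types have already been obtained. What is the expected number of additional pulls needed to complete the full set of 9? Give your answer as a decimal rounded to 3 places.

16.500

Starting from 6 distinct types, each trial gives a new one with probability (9−i)/9 when i types are held, so the wait for the next new type is 9/(9−i).
E = 9/3 + 9/2 + 9/1 = 33/2 ≈ 16.500.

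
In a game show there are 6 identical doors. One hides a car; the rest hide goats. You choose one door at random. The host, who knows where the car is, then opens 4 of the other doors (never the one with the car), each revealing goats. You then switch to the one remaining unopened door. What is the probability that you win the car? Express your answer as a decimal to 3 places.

Your original door holds the car with probability 1/6, so the other 5 collectively hold it with probability 5/6.
The host can always find 4 empty doors to open, so the reveals don't change that 5/6; it is now spread over the 1 remaining unopened door.
P(win by switching) = (5/6) · (1/1) = 5/6 ≈ 0.833.

0.833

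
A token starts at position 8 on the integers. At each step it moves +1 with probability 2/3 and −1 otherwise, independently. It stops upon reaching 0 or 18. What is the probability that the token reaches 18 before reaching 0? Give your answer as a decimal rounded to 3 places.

Let r = q/p = (1/3)/(2/3) = 1/2. The recurrence P(i) = p·P(i+1) + q·P(i−1) with P(0)=0, P(18)=1 gives P(i) = (1 − r^i)/(1 − r^18).
P(8) = (1 − (1/2)^8) / (1 − (1/2)^18) = 87040/87381 ≈ 0.996.

0.996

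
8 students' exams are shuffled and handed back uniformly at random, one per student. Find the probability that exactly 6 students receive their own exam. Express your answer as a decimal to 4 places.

Choose which 6 of the 8 are fixed: C(8,6) = 28 ways.
The remaining 2 must have no fixed point: D(2) = 1.
P = 28·1/40320 = 1/1440 ≈ 0.0007.

0.0007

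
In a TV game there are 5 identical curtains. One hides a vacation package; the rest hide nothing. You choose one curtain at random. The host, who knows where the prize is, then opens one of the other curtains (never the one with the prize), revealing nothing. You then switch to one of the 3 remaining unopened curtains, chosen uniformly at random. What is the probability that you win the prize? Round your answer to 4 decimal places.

Your original curtain holds the prize with probability 1/5, so the other 4 collectively hold it with probability 4/5.
The host can always find an empty curtain to open, so this doesn't change that 4/5; it is now spread over the 3 remaining unopened curtains.
P(win by switching) = (4/5) · (1/3) = 4/15 ≈ 0.2667.

0.2667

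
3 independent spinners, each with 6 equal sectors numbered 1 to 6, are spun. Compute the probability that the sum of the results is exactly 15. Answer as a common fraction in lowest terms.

5/108

There are 6^3 = 216 equally likely outcomes.
The number of ordered 3-tuples from {1,…,6} summing to 15 is 10.
P(sum = 15) = 10/216 = 5/108.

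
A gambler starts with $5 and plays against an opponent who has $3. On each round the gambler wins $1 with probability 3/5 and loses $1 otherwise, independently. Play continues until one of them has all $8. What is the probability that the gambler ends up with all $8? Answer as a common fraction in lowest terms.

Let r = q/p = (2/5)/(3/5) = 2/3. The recurrence P(i) = p·P(i+1) + q·P(i−1) with P(0)=0, P(8)=1 gives P(i) = (1 − r^i)/(1 − r^8).
P(5) = (1 − (2/3)^5) / (1 − (2/3)^8) = 5697/6305.

5697/6305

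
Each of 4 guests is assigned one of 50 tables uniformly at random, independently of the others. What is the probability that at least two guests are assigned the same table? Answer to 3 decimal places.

0.116

It's easier to compute the probability that all 4 are distinct.
P(all distinct) = 50/50 · 49/50 · ··· · 47/50 ≈ 0.884.
So the probability of at least one match is 1 − 0.884 = 0.116.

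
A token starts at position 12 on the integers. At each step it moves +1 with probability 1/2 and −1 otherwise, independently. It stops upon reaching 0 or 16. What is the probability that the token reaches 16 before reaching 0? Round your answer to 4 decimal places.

0.7500

With a fair step, P(i) = ½P(i−1) + ½P(i+1) with P(0)=0, P(16)=1 has the linear solution P(i) = i/16.
P(12) = 12/16 = 3/4 ≈ 0.7500.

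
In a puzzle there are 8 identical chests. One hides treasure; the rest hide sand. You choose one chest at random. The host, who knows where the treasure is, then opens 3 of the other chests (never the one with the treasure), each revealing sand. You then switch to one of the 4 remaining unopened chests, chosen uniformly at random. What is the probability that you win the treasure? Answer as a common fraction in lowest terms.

7/32

Your original chest holds the treasure with probability 1/8, so the other 7 collectively hold it with probability 7/8.
The host can always find 3 empty chests to open, so the reveals don't change that 7/8; it is now spread over the 4 remaining unopened chests.
P(win by switching) = (7/8) · (1/4) = 7/32.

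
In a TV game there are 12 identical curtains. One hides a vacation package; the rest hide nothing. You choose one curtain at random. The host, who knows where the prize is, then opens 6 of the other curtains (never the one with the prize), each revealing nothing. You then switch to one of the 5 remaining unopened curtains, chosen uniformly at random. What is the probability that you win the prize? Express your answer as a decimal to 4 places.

0.1833

Your original curtain holds the prize with probability 1/12, so the other 11 collectively hold it with probability 11/12.
The host can always find 6 empty curtains to open, so the reveals don't change that 11/12; it is now spread over the 5 remaining unopened curtains.
P(win by switching) = (11/12) · (1/5) = 11/60 ≈ 0.1833.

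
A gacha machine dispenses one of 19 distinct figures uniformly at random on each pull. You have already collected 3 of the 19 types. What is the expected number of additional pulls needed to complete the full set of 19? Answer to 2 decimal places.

Starting from 3 distinct types, each trial gives a new one with probability (19−i)/19 when i types are held, so the wait for the next new type is 19/(19−i).
E = 19/16 + 19/15 + 19/14 + 19/13 + 19/12 + 19/11 + 19/10 + 19/9 + 19/8 + 19/7 + 19/6 + 19/5 + 19/4 + 19/3 + 19/2 + 19/1 = 46294621/720720 ≈ 64.23.

64.23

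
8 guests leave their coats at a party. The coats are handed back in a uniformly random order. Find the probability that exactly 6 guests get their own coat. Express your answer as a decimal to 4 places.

0.0007

Choose which 6 of the 8 are fixed: C(8,6) = 28 ways.
The remaining 2 must have no fixed point: D(2) = 1.
P = 28·1/40320 = 1/1440 ≈ 0.0007.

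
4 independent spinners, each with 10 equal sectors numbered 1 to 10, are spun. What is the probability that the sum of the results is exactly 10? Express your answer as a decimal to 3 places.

0.008

There are 10^4 = 10000 equally likely outcomes.
The number of ordered 4-tuples from {1,…,10} summing to 10 is 84.
P(sum = 10) = 84/10000 = 21/2500 ≈ 0.008.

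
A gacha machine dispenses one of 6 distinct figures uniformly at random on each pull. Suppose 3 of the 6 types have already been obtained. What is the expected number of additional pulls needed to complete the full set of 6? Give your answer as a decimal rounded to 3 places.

Starting from 3 distinct types, each trial gives a new one with probability (6−i)/6 when i types are held, so the wait for the next new type is 6/(6−i).
E = 6/3 + 6/2 + 6/1 = 11 ≈ 11.000.

11.000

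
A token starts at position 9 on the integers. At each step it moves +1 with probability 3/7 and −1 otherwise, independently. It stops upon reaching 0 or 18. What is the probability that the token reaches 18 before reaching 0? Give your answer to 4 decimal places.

Let r = q/p = (4/7)/(3/7) = 4/3. The recurrence P(i) = p·P(i+1) + q·P(i−1) with P(0)=0, P(18)=1 gives P(i) = (1 − r^i)/(1 − r^18).
P(9) = (1 − (4/3)^9) / (1 − (4/3)^18) = 19683/281827 ≈ 0.0698.

0.0698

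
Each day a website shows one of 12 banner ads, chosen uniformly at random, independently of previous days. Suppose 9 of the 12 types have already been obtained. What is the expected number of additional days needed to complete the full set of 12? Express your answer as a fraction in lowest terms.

22

Starting from 9 distinct types, each trial gives a new one with probability (12−i)/12 when i types are held, so the wait for the next new type is 12/(12−i).
E = 12/3 + 12/2 + 12/1 = 22.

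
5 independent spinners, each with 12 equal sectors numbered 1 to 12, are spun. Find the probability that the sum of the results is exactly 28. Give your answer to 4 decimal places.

There are 12^5 = 248832 equally likely outcomes.
The number of ordered 5-tuples from {1,…,12} summing to 28 is 10725.
P(sum = 28) = 10725/248832 = 3575/82944 ≈ 0.0431.

0.0431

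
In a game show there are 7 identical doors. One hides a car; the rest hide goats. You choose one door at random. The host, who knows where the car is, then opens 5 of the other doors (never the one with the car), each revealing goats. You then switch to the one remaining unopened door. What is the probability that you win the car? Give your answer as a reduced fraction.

Your original door holds the car with probability 1/7, so the other 6 collectively hold it with probability 6/7.
The host can always find 5 empty doors to open, so the reveals don't change that 6/7; it is now spread over the 1 remaining unopened door.
P(win by switching) = (6/7) · (1/1) = 6/7.

6/7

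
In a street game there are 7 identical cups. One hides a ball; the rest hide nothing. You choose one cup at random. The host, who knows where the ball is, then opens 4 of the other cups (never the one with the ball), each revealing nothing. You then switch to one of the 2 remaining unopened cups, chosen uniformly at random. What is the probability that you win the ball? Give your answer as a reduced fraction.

3/7

Your original cup holds the ball with probability 1/7, so the other 6 collectively hold it with probability 6/7.
The host can always find 4 empty cups to open, so the reveals don't change that 6/7; it is now spread over the 2 remaining unopened cups.
P(win by switching) = (6/7) · (1/2) = 3/7.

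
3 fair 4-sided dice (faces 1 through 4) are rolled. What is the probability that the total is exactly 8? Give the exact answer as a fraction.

There are 4^3 = 64 equally likely outcomes.
The number of ordered 3-tuples from {1,…,4} summing to 8 is 12.
P(sum = 8) = 12/64 = 3/16.

3/16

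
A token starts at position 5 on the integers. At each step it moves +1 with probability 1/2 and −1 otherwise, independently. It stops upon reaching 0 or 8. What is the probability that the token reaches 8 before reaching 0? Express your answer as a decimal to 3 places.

With a fair step, P(i) = ½P(i−1) + ½P(i+1) with P(0)=0, P(8)=1 has the linear solution P(i) = i/8.
P(5) = 5/8 ≈ 0.625.

0.625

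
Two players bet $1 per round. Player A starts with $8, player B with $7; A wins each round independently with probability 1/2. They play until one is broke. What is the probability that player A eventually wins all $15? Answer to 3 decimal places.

0.533

With a fair step, P(i) = ½P(i−1) + ½P(i+1) with P(0)=0, P(15)=1 has the linear solution P(i) = i/15.
P(8) = 8/15 ≈ 0.533.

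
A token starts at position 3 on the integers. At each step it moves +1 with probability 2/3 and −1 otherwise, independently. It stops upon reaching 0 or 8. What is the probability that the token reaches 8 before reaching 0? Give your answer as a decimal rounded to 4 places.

Let r = q/p = (1/3)/(2/3) = 1/2. The recurrence P(i) = p·P(i+1) + q·P(i−1) with P(0)=0, P(8)=1 gives P(i) = (1 − r^i)/(1 − r^8).
P(3) = (1 − (1/2)^3) / (1 − (1/2)^8) = 224/255 ≈ 0.8784.

0.8784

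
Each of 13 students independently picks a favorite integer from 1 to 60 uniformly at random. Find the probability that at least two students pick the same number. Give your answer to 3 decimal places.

It's easier to compute the probability that all 13 are distinct.
P(all distinct) = 60/60 · 59/60 · ··· · 48/60 ≈ 0.246.
So the probability of at least one match is 1 − 0.246 = 0.754.

0.754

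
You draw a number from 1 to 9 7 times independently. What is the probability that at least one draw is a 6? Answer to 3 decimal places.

0.562

P(no draw is a 6) = (8/9)^7 ≈ 0.438.
P(at least one) = 1 − 0.438 = 0.562.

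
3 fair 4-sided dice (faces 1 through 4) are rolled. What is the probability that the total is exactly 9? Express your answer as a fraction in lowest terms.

There are 4^3 = 64 equally likely outcomes.
The number of ordered 3-tuples from {1,…,4} summing to 9 is 10.
P(sum = 9) = 10/64 = 5/32.

5/32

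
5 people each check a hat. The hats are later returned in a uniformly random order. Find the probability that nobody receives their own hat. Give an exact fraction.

This is the derangement probability: permutations of 5 with no fixed point.
D(5) = 5! · (1 − 1/1! + 1/2! − ··· + (−1)^5/5!) = 44.
P = 44/120 = 11/30.

11/30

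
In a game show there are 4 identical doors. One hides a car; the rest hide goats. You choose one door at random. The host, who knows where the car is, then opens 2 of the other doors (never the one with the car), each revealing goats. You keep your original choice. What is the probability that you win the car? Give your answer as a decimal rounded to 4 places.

The host can always open 2 empty doors regardless of your choice, so the reveals give no information about your original door.
P(win by staying) = 1/4 ≈ 0.2500.

0.2500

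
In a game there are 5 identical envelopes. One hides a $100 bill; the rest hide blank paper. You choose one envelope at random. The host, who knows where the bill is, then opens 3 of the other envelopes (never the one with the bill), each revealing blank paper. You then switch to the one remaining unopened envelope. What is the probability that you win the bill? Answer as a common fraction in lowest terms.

4/5

Your original envelope holds the bill with probability 1/5, so the other 4 collectively hold it with probability 4/5.
The host can always find 3 empty envelopes to open, so the reveals don't change that 4/5; it is now spread over the 1 remaining unopened envelope.
P(win by switching) = (4/5) · (1/1) = 4/5.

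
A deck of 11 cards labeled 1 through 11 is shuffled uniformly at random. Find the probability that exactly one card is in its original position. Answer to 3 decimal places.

Choose which one is fixed: C(11,1) = 11 ways.
The remaining 10 must have no fixed point: D(10) = 1334961.
P = 11·1334961/39916800 = 16481/44800 ≈ 0.368.

0.368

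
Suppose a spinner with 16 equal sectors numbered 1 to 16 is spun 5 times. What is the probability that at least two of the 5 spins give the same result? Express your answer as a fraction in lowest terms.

4097/8192

P(all 5 different) = 16/16 · 15/16 · ··· · 12/16 = 4095/8192.
P(at least two equal) = 1 − 4095/8192 = 4097/8192.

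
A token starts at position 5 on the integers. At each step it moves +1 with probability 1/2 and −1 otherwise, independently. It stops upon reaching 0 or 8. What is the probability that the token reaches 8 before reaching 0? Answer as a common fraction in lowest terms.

With a fair step, P(i) = ½P(i−1) + ½P(i+1) with P(0)=0, P(8)=1 has the linear solution P(i) = i/8.
P(5) = 5/8.

5/8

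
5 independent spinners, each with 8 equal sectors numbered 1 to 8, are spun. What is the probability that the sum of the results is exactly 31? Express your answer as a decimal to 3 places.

There are 8^5 = 32768 equally likely outcomes.
The number of ordered 5-tuples from {1,…,8} summing to 31 is 690.
P(sum = 31) = 690/32768 = 345/16384 ≈ 0.021.

0.021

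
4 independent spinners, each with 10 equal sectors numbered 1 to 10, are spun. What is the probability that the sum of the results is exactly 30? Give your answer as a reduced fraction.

141/5000

There are 10^4 = 10000 equally likely outcomes.
The number of ordered 4-tuples from {1,…,10} summing to 30 is 282.
P(sum = 30) = 282/10000 = 141/5000.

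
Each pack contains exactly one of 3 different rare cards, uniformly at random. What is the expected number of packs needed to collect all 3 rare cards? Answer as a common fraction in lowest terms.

11/2

After i distinct types are collected, each trial gives a new one with probability (3−i)/3, so the expected wait for the next new type is 3/(3−i).
E = 3/3 + 3/2 + 3/1 = 11/2.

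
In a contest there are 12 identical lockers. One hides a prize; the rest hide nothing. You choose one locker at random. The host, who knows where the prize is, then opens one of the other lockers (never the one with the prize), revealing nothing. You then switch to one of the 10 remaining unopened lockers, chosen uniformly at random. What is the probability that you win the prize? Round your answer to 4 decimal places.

Your original locker holds the prize with probability 1/12, so the other 11 collectively hold it with probability 11/12.
The host can always find an empty locker to open, so this doesn't change that 11/12; it is now spread over the 10 remaining unopened lockers.
P(win by switching) = (11/12) · (1/10) = 11/120 ≈ 0.0917.

0.0917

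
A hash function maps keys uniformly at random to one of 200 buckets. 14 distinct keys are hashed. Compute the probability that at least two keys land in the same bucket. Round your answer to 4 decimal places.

0.3722

It's easier to compute the probability that all 14 are distinct.
P(all distinct) = 200/200 · 199/200 · ··· · 187/200 ≈ 0.6278.
So the probability of at least one match is 1 − 0.6278 = 0.3722.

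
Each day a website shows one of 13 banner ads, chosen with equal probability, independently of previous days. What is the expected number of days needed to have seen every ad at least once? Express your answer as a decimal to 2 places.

41.34

After i distinct types are collected, each trial gives a new one with probability (13−i)/13, so the expected wait for the next new type is 13/(13−i).
E = 13/13 + 13/12 + 13/11 + 13/10 + 13/9 + 13/8 + 13/7 + 13/6 + 13/5 + 13/4 + 13/3 + 13/2 + 13/1 = 1145993/27720 ≈ 41.34.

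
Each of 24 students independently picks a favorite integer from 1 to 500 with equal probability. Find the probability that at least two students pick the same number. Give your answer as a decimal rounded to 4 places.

0.4293

It's easier to compute the probability that all 24 are distinct.
P(all distinct) = 500/500 · 499/500 · ··· · 477/500 ≈ 0.5707.
So the probability of at least one match is 1 − 0.5707 = 0.4293.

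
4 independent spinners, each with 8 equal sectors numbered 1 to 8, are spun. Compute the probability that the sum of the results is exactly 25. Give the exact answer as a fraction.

There are 8^4 = 4096 equally likely outcomes.
The number of ordered 4-tuples from {1,…,8} summing to 25 is 120.
P(sum = 25) = 120/4096 = 15/512.

15/512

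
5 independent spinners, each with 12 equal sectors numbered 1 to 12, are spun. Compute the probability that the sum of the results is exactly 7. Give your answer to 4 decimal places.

There are 12^5 = 248832 equally likely outcomes.
The number of ordered 5-tuples from {1,…,12} summing to 7 is 15.
P(sum = 7) = 15/248832 = 5/82944 ≈ 0.0001.

0.0001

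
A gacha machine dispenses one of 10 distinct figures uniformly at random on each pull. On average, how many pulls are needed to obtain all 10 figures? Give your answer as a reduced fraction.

After i distinct types are collected, each trial gives a new one with probability (10−i)/10, so the expected wait for the next new type is 10/(10−i).
E = 10/10 + 10/9 + 10/8 + 10/7 + 10/6 + 10/5 + 10/4 + 10/3 + 10/2 + 10/1 = 7381/252.

7381/252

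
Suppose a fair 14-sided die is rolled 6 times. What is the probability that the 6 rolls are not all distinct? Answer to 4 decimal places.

0.7128

P(all 6 different) = 14/14 · 13/14 · ··· · 9/14 ≈ 0.2872.
P(at least two equal) = 1 − 0.2872 = 0.7128.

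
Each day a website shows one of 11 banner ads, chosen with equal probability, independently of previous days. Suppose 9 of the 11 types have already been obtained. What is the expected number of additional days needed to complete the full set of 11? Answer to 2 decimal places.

16.50

Starting from 9 distinct types, each trial gives a new one with probability (11−i)/11 when i types are held, so the wait for the next new type is 11/(11−i).
E = 11/2 + 11/1 = 33/2 ≈ 16.50.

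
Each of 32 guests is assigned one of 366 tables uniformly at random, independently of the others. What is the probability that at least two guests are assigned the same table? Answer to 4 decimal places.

0.7524

It's easier to compute the probability that all 32 are distinct.
P(all distinct) = 366/366 · 365/366 · ··· · 335/366 ≈ 0.2476.
So the probability of at least one match is 1 − 0.2476 = 0.7524.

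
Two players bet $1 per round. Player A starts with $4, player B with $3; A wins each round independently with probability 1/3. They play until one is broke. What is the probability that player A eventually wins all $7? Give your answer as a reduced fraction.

Let r = q/p = (2/3)/(1/3) = 2. The recurrence P(i) = p·P(i+1) + q·P(i−1) with P(0)=0, P(7)=1 gives P(i) = (1 − r^i)/(1 − r^7).
P(4) = (1 − (2)^4) / (1 − (2)^7) = 15/127.

15/127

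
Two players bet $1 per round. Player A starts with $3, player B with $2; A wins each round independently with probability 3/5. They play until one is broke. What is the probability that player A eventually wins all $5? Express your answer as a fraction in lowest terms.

Let r = q/p = (2/5)/(3/5) = 2/3. The recurrence P(i) = p·P(i+1) + q·P(i−1) with P(0)=0, P(5)=1 gives P(i) = (1 − r^i)/(1 − r^5).
P(3) = (1 − (2/3)^3) / (1 − (2/3)^5) = 171/211.

171/211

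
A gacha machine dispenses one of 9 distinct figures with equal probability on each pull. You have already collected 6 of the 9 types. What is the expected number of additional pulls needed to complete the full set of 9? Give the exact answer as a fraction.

Starting from 6 distinct types, each trial gives a new one with probability (9−i)/9 when i types are held, so the wait for the next new type is 9/(9−i).
E = 9/3 + 9/2 + 9/1 = 33/2.

33/2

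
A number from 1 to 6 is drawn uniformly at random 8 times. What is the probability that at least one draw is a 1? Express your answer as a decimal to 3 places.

P(no draw is a 1) = (5/6)^8 ≈ 0.233.
P(at least one) = 1 − 0.233 = 0.767.

0.767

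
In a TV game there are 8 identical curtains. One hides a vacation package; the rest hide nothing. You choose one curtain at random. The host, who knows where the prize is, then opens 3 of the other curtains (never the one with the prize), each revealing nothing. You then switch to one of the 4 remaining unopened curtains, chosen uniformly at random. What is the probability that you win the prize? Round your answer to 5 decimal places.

0.21875

Your original curtain holds the prize with probability 1/8, so the other 7 collectively hold it with probability 7/8.
The host can always find 3 empty curtains to open, so the reveals don't change that 7/8; it is now spread over the 4 remaining unopened curtains.
P(win by switching) = (7/8) · (1/4) = 7/32 ≈ 0.21875.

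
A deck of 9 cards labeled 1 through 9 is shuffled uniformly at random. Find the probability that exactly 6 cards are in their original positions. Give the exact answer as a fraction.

Choose which 6 of the 9 are fixed: C(9,6) = 84 ways.
The remaining 3 must have no fixed point: D(3) = 2.
P = 84·2/362880 = 1/2160.

1/2160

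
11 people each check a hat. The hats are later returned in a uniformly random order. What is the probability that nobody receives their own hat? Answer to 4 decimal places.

This is the derangement probability: permutations of 11 with no fixed point.
D(11) = 11! · (1 − 1/1! + 1/2! − ··· + (−1)^11/11!) = 14684570.
P = 14684570/39916800 = 1468457/3991680 ≈ 0.3679.

0.3679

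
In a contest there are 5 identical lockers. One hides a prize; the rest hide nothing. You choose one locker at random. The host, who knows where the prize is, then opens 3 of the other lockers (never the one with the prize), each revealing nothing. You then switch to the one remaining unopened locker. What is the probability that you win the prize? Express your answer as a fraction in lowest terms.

4/5

Your original locker holds the prize with probability 1/5, so the other 4 collectively hold it with probability 4/5.
The host can always find 3 empty lockers to open, so the reveals don't change that 4/5; it is now spread over the 1 remaining unopened locker.
P(win by switching) = (4/5) · (1/1) = 4/5.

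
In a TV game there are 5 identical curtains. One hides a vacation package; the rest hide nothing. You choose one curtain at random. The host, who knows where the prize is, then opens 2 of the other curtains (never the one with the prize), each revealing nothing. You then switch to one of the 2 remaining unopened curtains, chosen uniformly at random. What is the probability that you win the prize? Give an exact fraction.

2/5

Your original curtain holds the prize with probability 1/5, so the other 4 collectively hold it with probability 4/5.
The host can always find 2 empty curtains to open, so the reveals don't change that 4/5; it is now spread over the 2 remaining unopened curtains.
P(win by switching) = (4/5) · (1/2) = 2/5.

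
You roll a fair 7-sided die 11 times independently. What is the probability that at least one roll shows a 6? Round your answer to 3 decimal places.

P(no roll shows a 6) = (6/7)^11 ≈ 0.183.
P(at least one) = 1 − 0.183 = 0.817.

0.817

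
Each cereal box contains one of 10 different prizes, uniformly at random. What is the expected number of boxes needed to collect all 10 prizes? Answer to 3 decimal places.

After i distinct types are collected, each trial gives a new one with probability (10−i)/10, so the expected wait for the next new type is 10/(10−i).
E = 10/10 + 10/9 + 10/8 + 10/7 + 10/6 + 10/5 + 10/4 + 10/3 + 10/2 + 10/1 = 7381/252 ≈ 29.290.

29.290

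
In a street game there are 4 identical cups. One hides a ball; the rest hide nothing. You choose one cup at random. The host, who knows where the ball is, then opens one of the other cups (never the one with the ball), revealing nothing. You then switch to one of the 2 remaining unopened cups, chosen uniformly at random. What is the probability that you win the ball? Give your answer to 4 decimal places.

Your original cup holds the ball with probability 1/4, so the other 3 collectively hold it with probability 3/4.
The host can always find an empty cup to open, so this doesn't change that 3/4; it is now spread over the 2 remaining unopened cups.
P(win by switching) = (3/4) · (1/2) = 3/8 ≈ 0.3750.

0.3750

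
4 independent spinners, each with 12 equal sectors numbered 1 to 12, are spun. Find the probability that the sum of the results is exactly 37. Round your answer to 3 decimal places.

0.018

There are 12^4 = 20736 equally likely outcomes.
The number of ordered 4-tuples from {1,…,12} summing to 37 is 364.
P(sum = 37) = 364/20736 = 91/5184 ≈ 0.018.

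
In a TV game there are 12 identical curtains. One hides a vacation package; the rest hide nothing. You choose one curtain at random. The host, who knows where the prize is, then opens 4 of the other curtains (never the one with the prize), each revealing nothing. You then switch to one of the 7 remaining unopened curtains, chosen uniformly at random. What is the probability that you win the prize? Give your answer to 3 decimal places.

0.131

Your original curtain holds the prize with probability 1/12, so the other 11 collectively hold it with probability 11/12.
The host can always find 4 empty curtains to open, so the reveals don't change that 11/12; it is now spread over the 7 remaining unopened curtains.
P(win by switching) = (11/12) · (1/7) = 11/84 ≈ 0.131.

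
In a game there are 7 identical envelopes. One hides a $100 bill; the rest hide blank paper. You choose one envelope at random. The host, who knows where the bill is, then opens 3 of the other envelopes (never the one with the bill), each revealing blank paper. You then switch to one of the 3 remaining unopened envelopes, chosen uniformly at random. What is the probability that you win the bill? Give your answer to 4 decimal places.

0.2857

Your original envelope holds the bill with probability 1/7, so the other 6 collectively hold it with probability 6/7.
The host can always find 3 empty envelopes to open, so the reveals don't change that 6/7; it is now spread over the 3 remaining unopened envelopes.
P(win by switching) = (6/7) · (1/3) = 2/7 ≈ 0.2857.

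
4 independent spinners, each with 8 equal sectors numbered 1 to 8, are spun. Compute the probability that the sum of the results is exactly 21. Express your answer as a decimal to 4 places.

0.0693

There are 8^4 = 4096 equally likely outcomes.
The number of ordered 4-tuples from {1,…,8} summing to 21 is 284.
P(sum = 21) = 284/4096 = 71/1024 ≈ 0.0693.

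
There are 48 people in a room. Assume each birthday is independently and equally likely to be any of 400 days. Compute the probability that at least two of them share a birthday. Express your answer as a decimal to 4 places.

0.9471

It's easier to compute the probability that all 48 are distinct.
P(all distinct) = 400/400 · 399/400 · ··· · 353/400 ≈ 0.0529.
So the probability of at least one match is 1 − 0.0529 = 0.9471.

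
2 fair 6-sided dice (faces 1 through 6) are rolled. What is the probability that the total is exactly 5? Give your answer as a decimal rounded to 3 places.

There are 6^2 = 36 equally likely outcomes.
The number of ordered 2-tuples from {1,…,6} summing to 5 is 4.
P(sum = 5) = 4/36 = 1/9 ≈ 0.111.

0.111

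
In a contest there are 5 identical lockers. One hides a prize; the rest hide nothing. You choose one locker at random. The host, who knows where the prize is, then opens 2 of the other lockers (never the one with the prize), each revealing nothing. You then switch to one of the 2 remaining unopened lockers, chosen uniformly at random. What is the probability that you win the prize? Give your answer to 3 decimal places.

Your original locker holds the prize with probability 1/5, so the other 4 collectively hold it with probability 4/5.
The host can always find 2 empty lockers to open, so the reveals don't change that 4/5; it is now spread over the 2 remaining unopened lockers.
P(win by switching) = (4/5) · (1/2) = 2/5 ≈ 0.400.

0.400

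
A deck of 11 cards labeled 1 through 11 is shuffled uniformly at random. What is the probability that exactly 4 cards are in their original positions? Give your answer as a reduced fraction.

103/6720

Choose which 4 of the 11 are fixed: C(11,4) = 330 ways.
The remaining 7 must have no fixed point: D(7) = 1854.
P = 330·1854/39916800 = 103/6720.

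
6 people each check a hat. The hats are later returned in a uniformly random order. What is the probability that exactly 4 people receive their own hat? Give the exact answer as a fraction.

Choose which 4 of the 6 are fixed: C(6,4) = 15 ways.
The remaining 2 must have no fixed point: D(2) = 1.
P = 15·1/720 = 1/48.

1/48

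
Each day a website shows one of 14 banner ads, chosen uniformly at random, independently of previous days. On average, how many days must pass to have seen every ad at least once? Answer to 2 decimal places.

After i distinct types are collected, each trial gives a new one with probability (14−i)/14, so the expected wait for the next new type is 14/(14−i).
E = 14/14 + 14/13 + 14/12 + 14/11 + 14/10 + 14/9 + 14/8 + 14/7 + 14/6 + 14/5 + 14/4 + 14/3 + 14/2 + 14/1 = 1171733/25740 ≈ 45.52.

45.52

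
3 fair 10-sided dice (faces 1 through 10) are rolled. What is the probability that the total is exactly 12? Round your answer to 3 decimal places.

0.055

There are 10^3 = 1000 equally likely outcomes.
The number of ordered 3-tuples from {1,…,10} summing to 12 is 55.
P(sum = 12) = 55/1000 = 11/200 ≈ 0.055.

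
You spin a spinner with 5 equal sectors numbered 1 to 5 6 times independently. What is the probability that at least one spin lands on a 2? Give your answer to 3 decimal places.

0.738

P(no spin lands on a 2) = (4/5)^6 ≈ 0.262.
P(at least one) = 1 − 0.262 = 0.738.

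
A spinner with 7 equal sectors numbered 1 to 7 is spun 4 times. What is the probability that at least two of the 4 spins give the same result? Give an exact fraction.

P(all 4 different) = 7/7 · 6/7 · ··· · 4/7 = 120/343.
P(at least two equal) = 1 − 120/343 = 223/343.

223/343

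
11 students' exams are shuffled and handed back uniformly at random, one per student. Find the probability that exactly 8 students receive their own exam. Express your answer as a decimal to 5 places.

Choose which 8 of the 11 are fixed: C(11,8) = 165 ways.
The remaining 3 must have no fixed point: D(3) = 2.
P = 165·2/39916800 = 1/120960 ≈ 0.00001.

0.00001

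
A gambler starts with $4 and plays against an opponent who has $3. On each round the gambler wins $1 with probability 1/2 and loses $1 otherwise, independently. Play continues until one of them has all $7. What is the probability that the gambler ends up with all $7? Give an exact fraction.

4/7

With a fair step, P(i) = ½P(i−1) + ½P(i+1) with P(0)=0, P(7)=1 has the linear solution P(i) = i/7.
P(4) = 4/7.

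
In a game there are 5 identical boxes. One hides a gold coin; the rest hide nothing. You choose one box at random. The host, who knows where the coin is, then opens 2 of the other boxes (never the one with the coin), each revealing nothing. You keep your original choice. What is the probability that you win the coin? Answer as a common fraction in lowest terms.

1/5

The host can always open 2 empty boxes regardless of your choice, so the reveals give no information about your original box.
P(win by staying) = 1/5.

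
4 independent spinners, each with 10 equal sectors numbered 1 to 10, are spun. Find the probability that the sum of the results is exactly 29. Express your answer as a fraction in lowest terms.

87/2500

There are 10^4 = 10000 equally likely outcomes.
The number of ordered 4-tuples from {1,…,10} summing to 29 is 348.
P(sum = 29) = 348/10000 = 87/2500.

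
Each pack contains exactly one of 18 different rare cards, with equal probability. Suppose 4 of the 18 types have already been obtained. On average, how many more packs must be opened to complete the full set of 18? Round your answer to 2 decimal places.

Starting from 4 distinct types, each trial gives a new one with probability (18−i)/18 when i types are held, so the wait for the next new type is 18/(18−i).
E = 18/14 + 18/13 + 18/12 + 18/11 + 18/10 + 18/9 + 18/8 + 18/7 + 18/6 + 18/5 + 18/4 + 18/3 + 18/2 + 18/1 = 1171733/20020 ≈ 58.53.

58.53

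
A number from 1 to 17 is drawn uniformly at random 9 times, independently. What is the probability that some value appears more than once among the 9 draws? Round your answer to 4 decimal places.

P(all 9 different) = 17/17 · 16/17 · ··· · 9/17 ≈ 0.0744.
P(at least two equal) = 1 − 0.0744 = 0.9256.

0.9256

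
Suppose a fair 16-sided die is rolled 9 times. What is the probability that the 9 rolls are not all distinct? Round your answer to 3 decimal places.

P(all 9 different) = 16/16 · 15/16 · ··· · 8/16 ≈ 0.060.
P(at least two equal) = 1 − 0.060 = 0.940.

0.940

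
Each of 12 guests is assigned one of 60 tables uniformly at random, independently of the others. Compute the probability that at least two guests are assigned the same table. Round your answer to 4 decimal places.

0.6921

It's easier to compute the probability that all 12 are distinct.
P(all distinct) = 60/60 · 59/60 · ··· · 49/60 ≈ 0.3079.
So the probability of at least one match is 1 − 0.3079 = 0.6921.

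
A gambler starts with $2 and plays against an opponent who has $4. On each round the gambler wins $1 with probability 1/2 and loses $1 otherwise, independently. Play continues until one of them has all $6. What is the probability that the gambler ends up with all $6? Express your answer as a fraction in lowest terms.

With a fair step, P(i) = ½P(i−1) + ½P(i+1) with P(0)=0, P(6)=1 has the linear solution P(i) = i/6.
P(2) = 2/6 = 1/3.

1/3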